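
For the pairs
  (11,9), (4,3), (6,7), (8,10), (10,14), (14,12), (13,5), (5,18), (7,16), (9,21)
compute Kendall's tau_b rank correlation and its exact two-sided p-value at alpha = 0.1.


Step 1: Enumerate the 45 unordered pairs (i,j) with i<j and classify each by sign(x_j-x_i) * sign(y_j-y_i).
  (1,2):dx=-7,dy=-6->C; (1,3):dx=-5,dy=-2->C; (1,4):dx=-3,dy=+1->D; (1,5):dx=-1,dy=+5->D
  (1,6):dx=+3,dy=+3->C; (1,7):dx=+2,dy=-4->D; (1,8):dx=-6,dy=+9->D; (1,9):dx=-4,dy=+7->D
  (1,10):dx=-2,dy=+12->D; (2,3):dx=+2,dy=+4->C; (2,4):dx=+4,dy=+7->C; (2,5):dx=+6,dy=+11->C
  (2,6):dx=+10,dy=+9->C; (2,7):dx=+9,dy=+2->C; (2,8):dx=+1,dy=+15->C; (2,9):dx=+3,dy=+13->C
  (2,10):dx=+5,dy=+18->C; (3,4):dx=+2,dy=+3->C; (3,5):dx=+4,dy=+7->C; (3,6):dx=+8,dy=+5->C
  (3,7):dx=+7,dy=-2->D; (3,8):dx=-1,dy=+11->D; (3,9):dx=+1,dy=+9->C; (3,10):dx=+3,dy=+14->C
  (4,5):dx=+2,dy=+4->C; (4,6):dx=+6,dy=+2->C; (4,7):dx=+5,dy=-5->D; (4,8):dx=-3,dy=+8->D
  (4,9):dx=-1,dy=+6->D; (4,10):dx=+1,dy=+11->C; (5,6):dx=+4,dy=-2->D; (5,7):dx=+3,dy=-9->D
  (5,8):dx=-5,dy=+4->D; (5,9):dx=-3,dy=+2->D; (5,10):dx=-1,dy=+7->D; (6,7):dx=-1,dy=-7->C
  (6,8):dx=-9,dy=+6->D; (6,9):dx=-7,dy=+4->D; (6,10):dx=-5,dy=+9->D; (7,8):dx=-8,dy=+13->D
  (7,9):dx=-6,dy=+11->D; (7,10):dx=-4,dy=+16->D; (8,9):dx=+2,dy=-2->D; (8,10):dx=+4,dy=+3->C
  (9,10):dx=+2,dy=+5->C
Step 2: C = 22, D = 23, total pairs = 45.
Step 3: tau = (C - D)/(n(n-1)/2) = (22 - 23)/45 = -0.022222.
Step 4: Exact two-sided p-value (enumerate n! = 3628800 permutations of y under H0): p = 1.000000.
Step 5: alpha = 0.1. fail to reject H0.

tau_b = -0.0222 (C=22, D=23), p = 1.000000, fail to reject H0.


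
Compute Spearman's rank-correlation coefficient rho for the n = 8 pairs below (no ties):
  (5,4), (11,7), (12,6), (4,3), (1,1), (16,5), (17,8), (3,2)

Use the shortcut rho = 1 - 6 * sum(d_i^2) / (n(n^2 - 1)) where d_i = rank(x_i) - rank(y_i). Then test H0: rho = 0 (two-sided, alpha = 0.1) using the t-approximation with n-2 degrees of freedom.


Step 1: Rank x and y separately (midranks; no ties here).
rank(x): 5->4, 11->5, 12->6, 4->3, 1->1, 16->7, 17->8, 3->2
rank(y): 4->4, 7->7, 6->6, 3->3, 1->1, 5->5, 8->8, 2->2
Step 2: d_i = R_x(i) - R_y(i); compute d_i^2.
  (4-4)^2=0, (5-7)^2=4, (6-6)^2=0, (3-3)^2=0, (1-1)^2=0, (7-5)^2=4, (8-8)^2=0, (2-2)^2=0
sum(d^2) = 8.
Step 3: rho = 1 - 6*8 / (8*(8^2 - 1)) = 1 - 48/504 = 0.904762.
Step 4: Under H0, t = rho * sqrt((n-2)/(1-rho^2)) = 5.2034 ~ t(6).
Step 5: Two-sided p-value from the t-distribution with 6 df = 0.002008.
Step 6: alpha = 0.1. reject H0.

rho = 0.9048, p = 0.002008, reject H0 at alpha = 0.1.


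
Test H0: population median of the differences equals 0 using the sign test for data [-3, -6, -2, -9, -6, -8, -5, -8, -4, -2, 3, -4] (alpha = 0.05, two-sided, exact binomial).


Step 1: Discard zero differences. Original n = 12; n_eff = number of nonzero differences = 12.
Nonzero differences (with sign): -3, -6, -2, -9, -6, -8, -5, -8, -4, -2, +3, -4
Step 2: Count signs: positive = 1, negative = 11.
Step 3: Under H0: P(positive) = 0.5, so the number of positives S ~ Bin(12, 0.5).
Step 4: Two-sided exact p-value = sum of Bin(12,0.5) probabilities at or below the observed probability = 0.006348.
Step 5: alpha = 0.05. reject H0.

n_eff = 12, pos = 1, neg = 11, p = 0.006348, reject H0.


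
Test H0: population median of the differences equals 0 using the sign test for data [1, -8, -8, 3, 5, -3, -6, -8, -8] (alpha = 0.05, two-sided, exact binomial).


Step 1: Discard zero differences. Original n = 9; n_eff = number of nonzero differences = 9.
Nonzero differences (with sign): +1, -8, -8, +3, +5, -3, -6, -8, -8
Step 2: Count signs: positive = 3, negative = 6.
Step 3: Under H0: P(positive) = 0.5, so the number of positives S ~ Bin(9, 0.5).
Step 4: Two-sided exact p-value = sum of Bin(9,0.5) probabilities at or below the observed probability = 0.507812.
Step 5: alpha = 0.05. fail to reject H0.

n_eff = 9, pos = 3, neg = 6, p = 0.507812, fail to reject H0.


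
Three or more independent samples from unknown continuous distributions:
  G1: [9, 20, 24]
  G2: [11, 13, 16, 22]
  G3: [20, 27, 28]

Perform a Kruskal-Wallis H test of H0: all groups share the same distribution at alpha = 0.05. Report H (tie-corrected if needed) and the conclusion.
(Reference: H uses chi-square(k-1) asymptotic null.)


Step 1: Combine all N = 10 observations and assign midranks.
sorted (value, group, rank): (9,G1,1), (11,G2,2), (13,G2,3), (16,G2,4), (20,G1,5.5), (20,G3,5.5), (22,G2,7), (24,G1,8), (27,G3,9), (28,G3,10)
Step 2: Sum ranks within each group.
R_1 = 14.5 (n_1 = 3)
R_2 = 16 (n_2 = 4)
R_3 = 24.5 (n_3 = 3)
Step 3: H = 12/(N(N+1)) * sum(R_i^2/n_i) - 3(N+1)
     = 12/(10*11) * (14.5^2/3 + 16^2/4 + 24.5^2/3) - 3*11
     = 0.109091 * 334.167 - 33
     = 3.454545.
Step 4: Ties present; correction factor C = 1 - 6/(10^3 - 10) = 0.993939. Corrected H = 3.454545 / 0.993939 = 3.475610.
Step 5: Under H0, H ~ chi^2(2); p-value = 0.175906.
Step 6: alpha = 0.05. fail to reject H0.

H = 3.4756, df = 2, p = 0.175906, fail to reject H0.


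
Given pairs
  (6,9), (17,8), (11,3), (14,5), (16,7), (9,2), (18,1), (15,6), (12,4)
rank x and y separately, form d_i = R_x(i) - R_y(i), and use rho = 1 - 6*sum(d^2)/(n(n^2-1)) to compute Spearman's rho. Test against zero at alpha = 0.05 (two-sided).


Step 1: Rank x and y separately (midranks; no ties here).
rank(x): 6->1, 17->8, 11->3, 14->5, 16->7, 9->2, 18->9, 15->6, 12->4
rank(y): 9->9, 8->8, 3->3, 5->5, 7->7, 2->2, 1->1, 6->6, 4->4
Step 2: d_i = R_x(i) - R_y(i); compute d_i^2.
  (1-9)^2=64, (8-8)^2=0, (3-3)^2=0, (5-5)^2=0, (7-7)^2=0, (2-2)^2=0, (9-1)^2=64, (6-6)^2=0, (4-4)^2=0
sum(d^2) = 128.
Step 3: rho = 1 - 6*128 / (9*(9^2 - 1)) = 1 - 768/720 = -0.066667.
Step 4: Under H0, t = rho * sqrt((n-2)/(1-rho^2)) = -0.1768 ~ t(7).
Step 5: Two-sided p-value from the t-distribution with 7 df = 0.864690.
Step 6: alpha = 0.05. fail to reject H0.

rho = -0.0667, p = 0.864690, fail to reject H0 at alpha = 0.05.


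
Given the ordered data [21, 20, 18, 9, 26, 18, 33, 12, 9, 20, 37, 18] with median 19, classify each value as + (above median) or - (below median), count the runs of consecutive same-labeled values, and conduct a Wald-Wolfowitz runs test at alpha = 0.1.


Step 1: Compute median = 19; label A = above, B = below.
Labels in order: AABBABABBAAB  (n_A = 6, n_B = 6)
Step 2: Count runs R = 8.
Step 3: Under H0 (random ordering), E[R] = 2*n_A*n_B/(n_A+n_B) + 1 = 2*6*6/12 + 1 = 7.0000.
        Var[R] = 2*n_A*n_B*(2*n_A*n_B - n_A - n_B) / ((n_A+n_B)^2 * (n_A+n_B-1)) = 4320/1584 = 2.7273.
        SD[R] = 1.6514.
Step 4: Continuity-corrected z = (R - 0.5 - E[R]) / SD[R] = (8 - 0.5 - 7.0000) / 1.6514 = 0.3028.
Step 5: Two-sided p-value via normal approximation = 2*(1 - Phi(|z|)) = 0.762069.
Step 6: alpha = 0.1. fail to reject H0.

R = 8, z = 0.3028, p = 0.762069, fail to reject H0.


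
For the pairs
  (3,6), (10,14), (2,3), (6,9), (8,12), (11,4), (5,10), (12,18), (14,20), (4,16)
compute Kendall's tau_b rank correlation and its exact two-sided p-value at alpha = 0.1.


Step 1: Enumerate the 45 unordered pairs (i,j) with i<j and classify each by sign(x_j-x_i) * sign(y_j-y_i).
  (1,2):dx=+7,dy=+8->C; (1,3):dx=-1,dy=-3->C; (1,4):dx=+3,dy=+3->C; (1,5):dx=+5,dy=+6->C
  (1,6):dx=+8,dy=-2->D; (1,7):dx=+2,dy=+4->C; (1,8):dx=+9,dy=+12->C; (1,9):dx=+11,dy=+14->C
  (1,10):dx=+1,dy=+10->C; (2,3):dx=-8,dy=-11->C; (2,4):dx=-4,dy=-5->C; (2,5):dx=-2,dy=-2->C
  (2,6):dx=+1,dy=-10->D; (2,7):dx=-5,dy=-4->C; (2,8):dx=+2,dy=+4->C; (2,9):dx=+4,dy=+6->C
  (2,10):dx=-6,dy=+2->D; (3,4):dx=+4,dy=+6->C; (3,5):dx=+6,dy=+9->C; (3,6):dx=+9,dy=+1->C
  (3,7):dx=+3,dy=+7->C; (3,8):dx=+10,dy=+15->C; (3,9):dx=+12,dy=+17->C; (3,10):dx=+2,dy=+13->C
  (4,5):dx=+2,dy=+3->C; (4,6):dx=+5,dy=-5->D; (4,7):dx=-1,dy=+1->D; (4,8):dx=+6,dy=+9->C
  (4,9):dx=+8,dy=+11->C; (4,10):dx=-2,dy=+7->D; (5,6):dx=+3,dy=-8->D; (5,7):dx=-3,dy=-2->C
  (5,8):dx=+4,dy=+6->C; (5,9):dx=+6,dy=+8->C; (5,10):dx=-4,dy=+4->D; (6,7):dx=-6,dy=+6->D
  (6,8):dx=+1,dy=+14->C; (6,9):dx=+3,dy=+16->C; (6,10):dx=-7,dy=+12->D; (7,8):dx=+7,dy=+8->C
  (7,9):dx=+9,dy=+10->C; (7,10):dx=-1,dy=+6->D; (8,9):dx=+2,dy=+2->C; (8,10):dx=-8,dy=-2->C
  (9,10):dx=-10,dy=-4->C
Step 2: C = 34, D = 11, total pairs = 45.
Step 3: tau = (C - D)/(n(n-1)/2) = (34 - 11)/45 = 0.511111.
Step 4: Exact two-sided p-value (enumerate n! = 3628800 permutations of y under H0): p = 0.046623.
Step 5: alpha = 0.1. reject H0.

tau_b = 0.5111 (C=34, D=11), p = 0.046623, reject H0.


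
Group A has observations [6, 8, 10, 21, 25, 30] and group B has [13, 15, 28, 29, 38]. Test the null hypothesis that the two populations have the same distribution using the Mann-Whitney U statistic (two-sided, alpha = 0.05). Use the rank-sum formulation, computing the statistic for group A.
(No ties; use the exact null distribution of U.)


Step 1: Combine and sort all 11 observations; assign midranks.
sorted (value, group): (6,X), (8,X), (10,X), (13,Y), (15,Y), (21,X), (25,X), (28,Y), (29,Y), (30,X), (38,Y)
ranks: 6->1, 8->2, 10->3, 13->4, 15->5, 21->6, 25->7, 28->8, 29->9, 30->10, 38->11
Step 2: Rank sum for X: R1 = 1 + 2 + 3 + 6 + 7 + 10 = 29.
Step 3: U_X = R1 - n1(n1+1)/2 = 29 - 6*7/2 = 29 - 21 = 8.
       U_Y = n1*n2 - U_X = 30 - 8 = 22.
Step 4: No ties, so the exact null distribution of U (based on enumerating the C(11,6) = 462 equally likely rank assignments) gives the two-sided p-value.
Step 5: p-value = 0.246753; compare to alpha = 0.05. fail to reject H0.

U_X = 8, p = 0.246753, fail to reject H0 at alpha = 0.05.


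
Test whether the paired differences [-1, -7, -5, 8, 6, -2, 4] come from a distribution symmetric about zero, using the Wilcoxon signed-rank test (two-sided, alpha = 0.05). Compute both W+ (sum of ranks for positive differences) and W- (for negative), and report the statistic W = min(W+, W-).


Step 1: Drop any zero differences (none here) and take |d_i|.
|d| = [1, 7, 5, 8, 6, 2, 4]
Step 2: Midrank |d_i| (ties get averaged ranks).
ranks: |1|->1, |7|->6, |5|->4, |8|->7, |6|->5, |2|->2, |4|->3
Step 3: Attach original signs; sum ranks with positive sign and with negative sign.
W+ = 7 + 5 + 3 = 15
W- = 1 + 6 + 4 + 2 = 13
(Check: W+ + W- = 28 should equal n(n+1)/2 = 28.)
Step 4: Test statistic W = min(W+, W-) = 13.
Step 5: No ties, so the exact null distribution over the 2^7 = 128 sign assignments gives the two-sided p-value = 0.937500.
Step 6: alpha = 0.05. fail to reject H0.

W+ = 15, W- = 13, W = min = 13, p = 0.937500, fail to reject H0.


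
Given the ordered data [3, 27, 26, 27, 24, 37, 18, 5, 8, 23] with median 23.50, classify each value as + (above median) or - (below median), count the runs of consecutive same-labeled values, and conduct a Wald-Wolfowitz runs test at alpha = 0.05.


Step 1: Compute median = 23.50; label A = above, B = below.
Labels in order: BAAAAABBBB  (n_A = 5, n_B = 5)
Step 2: Count runs R = 3.
Step 3: Under H0 (random ordering), E[R] = 2*n_A*n_B/(n_A+n_B) + 1 = 2*5*5/10 + 1 = 6.0000.
        Var[R] = 2*n_A*n_B*(2*n_A*n_B - n_A - n_B) / ((n_A+n_B)^2 * (n_A+n_B-1)) = 2000/900 = 2.2222.
        SD[R] = 1.4907.
Step 4: Continuity-corrected z = (R + 0.5 - E[R]) / SD[R] = (3 + 0.5 - 6.0000) / 1.4907 = -1.6771.
Step 5: Two-sided p-value via normal approximation = 2*(1 - Phi(|z|)) = 0.093533.
Step 6: alpha = 0.05. fail to reject H0.

R = 3, z = -1.6771, p = 0.093533, fail to reject H0.


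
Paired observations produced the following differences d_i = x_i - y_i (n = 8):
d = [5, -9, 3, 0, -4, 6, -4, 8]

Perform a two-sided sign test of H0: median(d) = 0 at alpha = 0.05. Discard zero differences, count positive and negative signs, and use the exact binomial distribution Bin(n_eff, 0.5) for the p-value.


Step 1: Discard zero differences. Original n = 8; n_eff = number of nonzero differences = 7.
Nonzero differences (with sign): +5, -9, +3, -4, +6, -4, +8
Step 2: Count signs: positive = 4, negative = 3.
Step 3: Under H0: P(positive) = 0.5, so the number of positives S ~ Bin(7, 0.5).
Step 4: Two-sided exact p-value = sum of Bin(7,0.5) probabilities at or below the observed probability = 1.000000.
Step 5: alpha = 0.05. fail to reject H0.

n_eff = 7, pos = 4, neg = 3, p = 1.000000, fail to reject H0.


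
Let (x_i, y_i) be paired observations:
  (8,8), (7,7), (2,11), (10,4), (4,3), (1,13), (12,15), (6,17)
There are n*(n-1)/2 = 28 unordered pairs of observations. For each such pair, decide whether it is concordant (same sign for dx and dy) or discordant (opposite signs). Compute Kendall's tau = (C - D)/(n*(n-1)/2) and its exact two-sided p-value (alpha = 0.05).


Step 1: Enumerate the 28 unordered pairs (i,j) with i<j and classify each by sign(x_j-x_i) * sign(y_j-y_i).
  (1,2):dx=-1,dy=-1->C; (1,3):dx=-6,dy=+3->D; (1,4):dx=+2,dy=-4->D; (1,5):dx=-4,dy=-5->C
  (1,6):dx=-7,dy=+5->D; (1,7):dx=+4,dy=+7->C; (1,8):dx=-2,dy=+9->D; (2,3):dx=-5,dy=+4->D
  (2,4):dx=+3,dy=-3->D; (2,5):dx=-3,dy=-4->C; (2,6):dx=-6,dy=+6->D; (2,7):dx=+5,dy=+8->C
  (2,8):dx=-1,dy=+10->D; (3,4):dx=+8,dy=-7->D; (3,5):dx=+2,dy=-8->D; (3,6):dx=-1,dy=+2->D
  (3,7):dx=+10,dy=+4->C; (3,8):dx=+4,dy=+6->C; (4,5):dx=-6,dy=-1->C; (4,6):dx=-9,dy=+9->D
  (4,7):dx=+2,dy=+11->C; (4,8):dx=-4,dy=+13->D; (5,6):dx=-3,dy=+10->D; (5,7):dx=+8,dy=+12->C
  (5,8):dx=+2,dy=+14->C; (6,7):dx=+11,dy=+2->C; (6,8):dx=+5,dy=+4->C; (7,8):dx=-6,dy=+2->D
Step 2: C = 13, D = 15, total pairs = 28.
Step 3: tau = (C - D)/(n(n-1)/2) = (13 - 15)/28 = -0.071429.
Step 4: Exact two-sided p-value (enumerate n! = 40320 permutations of y under H0): p = 0.904861.
Step 5: alpha = 0.05. fail to reject H0.

tau_b = -0.0714 (C=13, D=15), p = 0.904861, fail to reject H0.


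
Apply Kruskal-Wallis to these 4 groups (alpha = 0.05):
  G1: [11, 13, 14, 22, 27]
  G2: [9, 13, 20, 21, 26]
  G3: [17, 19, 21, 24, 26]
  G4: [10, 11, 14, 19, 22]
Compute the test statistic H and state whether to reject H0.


Step 1: Combine all N = 20 observations and assign midranks.
sorted (value, group, rank): (9,G2,1), (10,G4,2), (11,G1,3.5), (11,G4,3.5), (13,G1,5.5), (13,G2,5.5), (14,G1,7.5), (14,G4,7.5), (17,G3,9), (19,G3,10.5), (19,G4,10.5), (20,G2,12), (21,G2,13.5), (21,G3,13.5), (22,G1,15.5), (22,G4,15.5), (24,G3,17), (26,G2,18.5), (26,G3,18.5), (27,G1,20)
Step 2: Sum ranks within each group.
R_1 = 52 (n_1 = 5)
R_2 = 50.5 (n_2 = 5)
R_3 = 68.5 (n_3 = 5)
R_4 = 39 (n_4 = 5)
Step 3: H = 12/(N(N+1)) * sum(R_i^2/n_i) - 3(N+1)
     = 12/(20*21) * (52^2/5 + 50.5^2/5 + 68.5^2/5 + 39^2/5) - 3*21
     = 0.028571 * 2293.5 - 63
     = 2.528571.
Step 4: Ties present; correction factor C = 1 - 42/(20^3 - 20) = 0.994737. Corrected H = 2.528571 / 0.994737 = 2.541950.
Step 5: Under H0, H ~ chi^2(3); p-value = 0.467757.
Step 6: alpha = 0.05. fail to reject H0.

H = 2.5420, df = 3, p = 0.467757, fail to reject H0.


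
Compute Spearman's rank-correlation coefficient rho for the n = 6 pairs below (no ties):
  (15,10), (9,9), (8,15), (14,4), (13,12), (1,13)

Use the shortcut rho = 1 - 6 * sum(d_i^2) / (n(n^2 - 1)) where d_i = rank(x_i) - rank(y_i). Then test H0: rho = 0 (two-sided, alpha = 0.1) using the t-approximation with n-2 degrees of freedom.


Step 1: Rank x and y separately (midranks; no ties here).
rank(x): 15->6, 9->3, 8->2, 14->5, 13->4, 1->1
rank(y): 10->3, 9->2, 15->6, 4->1, 12->4, 13->5
Step 2: d_i = R_x(i) - R_y(i); compute d_i^2.
  (6-3)^2=9, (3-2)^2=1, (2-6)^2=16, (5-1)^2=16, (4-4)^2=0, (1-5)^2=16
sum(d^2) = 58.
Step 3: rho = 1 - 6*58 / (6*(6^2 - 1)) = 1 - 348/210 = -0.657143.
Step 4: Under H0, t = rho * sqrt((n-2)/(1-rho^2)) = -1.7436 ~ t(4).
Step 5: Two-sided p-value from the t-distribution with 4 df = 0.156175.
Step 6: alpha = 0.1. fail to reject H0.

rho = -0.6571, p = 0.156175, fail to reject H0 at alpha = 0.1.


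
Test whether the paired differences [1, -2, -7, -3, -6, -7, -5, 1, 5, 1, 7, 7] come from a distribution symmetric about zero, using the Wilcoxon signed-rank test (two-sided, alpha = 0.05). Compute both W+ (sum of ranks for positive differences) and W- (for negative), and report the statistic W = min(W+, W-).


Step 1: Drop any zero differences (none here) and take |d_i|.
|d| = [1, 2, 7, 3, 6, 7, 5, 1, 5, 1, 7, 7]
Step 2: Midrank |d_i| (ties get averaged ranks).
ranks: |1|->2, |2|->4, |7|->10.5, |3|->5, |6|->8, |7|->10.5, |5|->6.5, |1|->2, |5|->6.5, |1|->2, |7|->10.5, |7|->10.5
Step 3: Attach original signs; sum ranks with positive sign and with negative sign.
W+ = 2 + 2 + 6.5 + 2 + 10.5 + 10.5 = 33.5
W- = 4 + 10.5 + 5 + 8 + 10.5 + 6.5 = 44.5
(Check: W+ + W- = 78 should equal n(n+1)/2 = 78.)
Step 4: Test statistic W = min(W+, W-) = 33.5.
Step 5: Ties in |d|, so use the tie-corrected normal approximation.
        E[W] = n(n+1)/4 = 12*13/4 = 39.
        Tie groups: |d|=1 (t=3), |d|=5 (t=2), |d|=7 (t=4); sum(t^3 - t) = 90.
        Var[W] = n(n+1)(2n+1)/24 - sum(t^3-t)/48 = 3900/24 - 90/48 = 160.625.
        z = (W - E[W]) / sqrt(Var[W]) = (33.5 - 39) / 12.6738 = -0.4340.
        Two-sided p = 2*Phi(z) = 0.664313.
Step 6: alpha = 0.05. fail to reject H0.

W+ = 33.5, W- = 44.5, W = min = 33.5, p = 0.664313, fail to reject H0.


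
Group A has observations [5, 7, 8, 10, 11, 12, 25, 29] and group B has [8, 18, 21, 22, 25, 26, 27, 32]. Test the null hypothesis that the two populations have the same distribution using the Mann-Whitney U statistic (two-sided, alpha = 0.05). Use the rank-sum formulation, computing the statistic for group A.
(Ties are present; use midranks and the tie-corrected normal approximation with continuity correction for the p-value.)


Step 1: Combine and sort all 16 observations; assign midranks.
sorted (value, group): (5,X), (7,X), (8,X), (8,Y), (10,X), (11,X), (12,X), (18,Y), (21,Y), (22,Y), (25,X), (25,Y), (26,Y), (27,Y), (29,X), (32,Y)
ranks: 5->1, 7->2, 8->3.5, 8->3.5, 10->5, 11->6, 12->7, 18->8, 21->9, 22->10, 25->11.5, 25->11.5, 26->13, 27->14, 29->15, 32->16
Step 2: Rank sum for X: R1 = 1 + 2 + 3.5 + 5 + 6 + 7 + 11.5 + 15 = 51.
Step 3: U_X = R1 - n1(n1+1)/2 = 51 - 8*9/2 = 51 - 36 = 15.
       U_Y = n1*n2 - U_X = 64 - 15 = 49.
Step 4: Ties are present, so use the tie-corrected normal approximation (with continuity correction) for the p-value.
Step 5: p-value = 0.082670; compare to alpha = 0.05. fail to reject H0.

U_X = 15, p = 0.082670, fail to reject H0 at alpha = 0.05.


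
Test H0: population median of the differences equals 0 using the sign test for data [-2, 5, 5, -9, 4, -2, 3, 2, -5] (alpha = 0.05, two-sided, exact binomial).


Step 1: Discard zero differences. Original n = 9; n_eff = number of nonzero differences = 9.
Nonzero differences (with sign): -2, +5, +5, -9, +4, -2, +3, +2, -5
Step 2: Count signs: positive = 5, negative = 4.
Step 3: Under H0: P(positive) = 0.5, so the number of positives S ~ Bin(9, 0.5).
Step 4: Two-sided exact p-value = sum of Bin(9,0.5) probabilities at or below the observed probability = 1.000000.
Step 5: alpha = 0.05. fail to reject H0.

n_eff = 9, pos = 5, neg = 4, p = 1.000000, fail to reject H0.


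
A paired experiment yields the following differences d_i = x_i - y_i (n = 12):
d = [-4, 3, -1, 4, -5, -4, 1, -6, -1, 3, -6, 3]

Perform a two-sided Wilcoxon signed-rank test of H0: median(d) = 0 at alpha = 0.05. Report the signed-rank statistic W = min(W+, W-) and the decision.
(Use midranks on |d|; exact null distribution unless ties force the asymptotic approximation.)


Step 1: Drop any zero differences (none here) and take |d_i|.
|d| = [4, 3, 1, 4, 5, 4, 1, 6, 1, 3, 6, 3]
Step 2: Midrank |d_i| (ties get averaged ranks).
ranks: |4|->8, |3|->5, |1|->2, |4|->8, |5|->10, |4|->8, |1|->2, |6|->11.5, |1|->2, |3|->5, |6|->11.5, |3|->5
Step 3: Attach original signs; sum ranks with positive sign and with negative sign.
W+ = 5 + 8 + 2 + 5 + 5 = 25
W- = 8 + 2 + 10 + 8 + 11.5 + 2 + 11.5 = 53
(Check: W+ + W- = 78 should equal n(n+1)/2 = 78.)
Step 4: Test statistic W = min(W+, W-) = 25.
Step 5: Ties in |d|, so use the tie-corrected normal approximation.
        E[W] = n(n+1)/4 = 12*13/4 = 39.
        Tie groups: |d|=1 (t=3), |d|=3 (t=3), |d|=4 (t=3), |d|=6 (t=2); sum(t^3 - t) = 78.
        Var[W] = n(n+1)(2n+1)/24 - sum(t^3-t)/48 = 3900/24 - 78/48 = 160.875.
        z = (W - E[W]) / sqrt(Var[W]) = (25 - 39) / 12.6837 = -1.1038.
        Two-sided p = 2*Phi(z) = 0.269687.
Step 6: alpha = 0.05. fail to reject H0.

W+ = 25, W- = 53, W = min = 25, p = 0.269687, fail to reject H0.


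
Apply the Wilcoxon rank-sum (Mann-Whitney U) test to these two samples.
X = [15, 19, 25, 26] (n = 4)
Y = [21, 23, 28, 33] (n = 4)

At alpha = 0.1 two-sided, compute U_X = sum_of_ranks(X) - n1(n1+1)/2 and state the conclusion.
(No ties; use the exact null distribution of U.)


Step 1: Combine and sort all 8 observations; assign midranks.
sorted (value, group): (15,X), (19,X), (21,Y), (23,Y), (25,X), (26,X), (28,Y), (33,Y)
ranks: 15->1, 19->2, 21->3, 23->4, 25->5, 26->6, 28->7, 33->8
Step 2: Rank sum for X: R1 = 1 + 2 + 5 + 6 = 14.
Step 3: U_X = R1 - n1(n1+1)/2 = 14 - 4*5/2 = 14 - 10 = 4.
       U_Y = n1*n2 - U_X = 16 - 4 = 12.
Step 4: No ties, so the exact null distribution of U (based on enumerating the C(8,4) = 70 equally likely rank assignments) gives the two-sided p-value.
Step 5: p-value = 0.342857; compare to alpha = 0.1. fail to reject H0.

U_X = 4, p = 0.342857, fail to reject H0 at alpha = 0.1.


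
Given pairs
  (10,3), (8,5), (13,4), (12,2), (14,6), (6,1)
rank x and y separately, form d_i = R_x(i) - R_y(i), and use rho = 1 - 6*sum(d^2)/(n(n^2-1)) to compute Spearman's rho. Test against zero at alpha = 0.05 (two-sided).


Step 1: Rank x and y separately (midranks; no ties here).
rank(x): 10->3, 8->2, 13->5, 12->4, 14->6, 6->1
rank(y): 3->3, 5->5, 4->4, 2->2, 6->6, 1->1
Step 2: d_i = R_x(i) - R_y(i); compute d_i^2.
  (3-3)^2=0, (2-5)^2=9, (5-4)^2=1, (4-2)^2=4, (6-6)^2=0, (1-1)^2=0
sum(d^2) = 14.
Step 3: rho = 1 - 6*14 / (6*(6^2 - 1)) = 1 - 84/210 = 0.600000.
Step 4: Under H0, t = rho * sqrt((n-2)/(1-rho^2)) = 1.5000 ~ t(4).
Step 5: Two-sided p-value from the t-distribution with 4 df = 0.208000.
Step 6: alpha = 0.05. fail to reject H0.

rho = 0.6000, p = 0.208000, fail to reject H0 at alpha = 0.05.


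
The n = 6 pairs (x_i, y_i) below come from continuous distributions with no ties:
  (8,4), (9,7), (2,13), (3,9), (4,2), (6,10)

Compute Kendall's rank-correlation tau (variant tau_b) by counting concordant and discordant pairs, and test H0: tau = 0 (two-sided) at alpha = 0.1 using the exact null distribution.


Step 1: Enumerate the 15 unordered pairs (i,j) with i<j and classify each by sign(x_j-x_i) * sign(y_j-y_i).
  (1,2):dx=+1,dy=+3->C; (1,3):dx=-6,dy=+9->D; (1,4):dx=-5,dy=+5->D; (1,5):dx=-4,dy=-2->C
  (1,6):dx=-2,dy=+6->D; (2,3):dx=-7,dy=+6->D; (2,4):dx=-6,dy=+2->D; (2,5):dx=-5,dy=-5->C
  (2,6):dx=-3,dy=+3->D; (3,4):dx=+1,dy=-4->D; (3,5):dx=+2,dy=-11->D; (3,6):dx=+4,dy=-3->D
  (4,5):dx=+1,dy=-7->D; (4,6):dx=+3,dy=+1->C; (5,6):dx=+2,dy=+8->C
Step 2: C = 5, D = 10, total pairs = 15.
Step 3: tau = (C - D)/(n(n-1)/2) = (5 - 10)/15 = -0.333333.
Step 4: Exact two-sided p-value (enumerate n! = 720 permutations of y under H0): p = 0.469444.
Step 5: alpha = 0.1. fail to reject H0.

tau_b = -0.3333 (C=5, D=10), p = 0.469444, fail to reject H0.


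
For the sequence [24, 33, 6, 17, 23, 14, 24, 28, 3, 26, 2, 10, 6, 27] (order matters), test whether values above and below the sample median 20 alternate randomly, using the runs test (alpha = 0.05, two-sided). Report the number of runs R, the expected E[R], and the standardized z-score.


Step 1: Compute median = 20; label A = above, B = below.
Labels in order: AABBABAABABBBA  (n_A = 7, n_B = 7)
Step 2: Count runs R = 9.
Step 3: Under H0 (random ordering), E[R] = 2*n_A*n_B/(n_A+n_B) + 1 = 2*7*7/14 + 1 = 8.0000.
        Var[R] = 2*n_A*n_B*(2*n_A*n_B - n_A - n_B) / ((n_A+n_B)^2 * (n_A+n_B-1)) = 8232/2548 = 3.2308.
        SD[R] = 1.7974.
Step 4: Continuity-corrected z = (R - 0.5 - E[R]) / SD[R] = (9 - 0.5 - 8.0000) / 1.7974 = 0.2782.
Step 5: Two-sided p-value via normal approximation = 2*(1 - Phi(|z|)) = 0.780879.
Step 6: alpha = 0.05. fail to reject H0.

R = 9, z = 0.2782, p = 0.780879, fail to reject H0.


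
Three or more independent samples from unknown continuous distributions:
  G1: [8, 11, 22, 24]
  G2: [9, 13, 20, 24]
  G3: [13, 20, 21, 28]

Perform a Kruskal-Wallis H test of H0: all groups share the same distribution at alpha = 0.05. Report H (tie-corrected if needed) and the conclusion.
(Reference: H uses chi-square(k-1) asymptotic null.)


Step 1: Combine all N = 12 observations and assign midranks.
sorted (value, group, rank): (8,G1,1), (9,G2,2), (11,G1,3), (13,G2,4.5), (13,G3,4.5), (20,G2,6.5), (20,G3,6.5), (21,G3,8), (22,G1,9), (24,G1,10.5), (24,G2,10.5), (28,G3,12)
Step 2: Sum ranks within each group.
R_1 = 23.5 (n_1 = 4)
R_2 = 23.5 (n_2 = 4)
R_3 = 31 (n_3 = 4)
Step 3: H = 12/(N(N+1)) * sum(R_i^2/n_i) - 3(N+1)
     = 12/(12*13) * (23.5^2/4 + 23.5^2/4 + 31^2/4) - 3*13
     = 0.076923 * 516.375 - 39
     = 0.721154.
Step 4: Ties present; correction factor C = 1 - 18/(12^3 - 12) = 0.989510. Corrected H = 0.721154 / 0.989510 = 0.728799.
Step 5: Under H0, H ~ chi^2(2); p-value = 0.694614.
Step 6: alpha = 0.05. fail to reject H0.

H = 0.7288, df = 2, p = 0.694614, fail to reject H0.


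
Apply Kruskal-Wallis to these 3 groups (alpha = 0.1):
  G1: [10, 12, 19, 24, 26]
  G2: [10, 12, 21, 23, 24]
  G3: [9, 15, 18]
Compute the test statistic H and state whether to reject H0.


Step 1: Combine all N = 13 observations and assign midranks.
sorted (value, group, rank): (9,G3,1), (10,G1,2.5), (10,G2,2.5), (12,G1,4.5), (12,G2,4.5), (15,G3,6), (18,G3,7), (19,G1,8), (21,G2,9), (23,G2,10), (24,G1,11.5), (24,G2,11.5), (26,G1,13)
Step 2: Sum ranks within each group.
R_1 = 39.5 (n_1 = 5)
R_2 = 37.5 (n_2 = 5)
R_3 = 14 (n_3 = 3)
Step 3: H = 12/(N(N+1)) * sum(R_i^2/n_i) - 3(N+1)
     = 12/(13*14) * (39.5^2/5 + 37.5^2/5 + 14^2/3) - 3*14
     = 0.065934 * 658.633 - 42
     = 1.426374.
Step 4: Ties present; correction factor C = 1 - 18/(13^3 - 13) = 0.991758. Corrected H = 1.426374 / 0.991758 = 1.438227.
Step 5: Under H0, H ~ chi^2(2); p-value = 0.487184.
Step 6: alpha = 0.1. fail to reject H0.

H = 1.4382, df = 2, p = 0.487184, fail to reject H0.


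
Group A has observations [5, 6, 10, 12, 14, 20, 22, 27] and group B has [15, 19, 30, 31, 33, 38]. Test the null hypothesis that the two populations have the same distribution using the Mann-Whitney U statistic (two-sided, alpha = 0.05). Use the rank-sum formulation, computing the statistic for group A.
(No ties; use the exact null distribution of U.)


Step 1: Combine and sort all 14 observations; assign midranks.
sorted (value, group): (5,X), (6,X), (10,X), (12,X), (14,X), (15,Y), (19,Y), (20,X), (22,X), (27,X), (30,Y), (31,Y), (33,Y), (38,Y)
ranks: 5->1, 6->2, 10->3, 12->4, 14->5, 15->6, 19->7, 20->8, 22->9, 27->10, 30->11, 31->12, 33->13, 38->14
Step 2: Rank sum for X: R1 = 1 + 2 + 3 + 4 + 5 + 8 + 9 + 10 = 42.
Step 3: U_X = R1 - n1(n1+1)/2 = 42 - 8*9/2 = 42 - 36 = 6.
       U_Y = n1*n2 - U_X = 48 - 6 = 42.
Step 4: No ties, so the exact null distribution of U (based on enumerating the C(14,8) = 3003 equally likely rank assignments) gives the two-sided p-value.
Step 5: p-value = 0.019980; compare to alpha = 0.05. reject H0.

U_X = 6, p = 0.019980, reject H0 at alpha = 0.05.


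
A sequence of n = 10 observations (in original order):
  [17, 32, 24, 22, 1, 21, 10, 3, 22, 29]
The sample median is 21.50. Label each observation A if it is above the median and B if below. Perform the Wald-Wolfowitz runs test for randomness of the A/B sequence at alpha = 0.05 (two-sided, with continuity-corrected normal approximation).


Step 1: Compute median = 21.50; label A = above, B = below.
Labels in order: BAAABBBBAA  (n_A = 5, n_B = 5)
Step 2: Count runs R = 4.
Step 3: Under H0 (random ordering), E[R] = 2*n_A*n_B/(n_A+n_B) + 1 = 2*5*5/10 + 1 = 6.0000.
        Var[R] = 2*n_A*n_B*(2*n_A*n_B - n_A - n_B) / ((n_A+n_B)^2 * (n_A+n_B-1)) = 2000/900 = 2.2222.
        SD[R] = 1.4907.
Step 4: Continuity-corrected z = (R + 0.5 - E[R]) / SD[R] = (4 + 0.5 - 6.0000) / 1.4907 = -1.0062.
Step 5: Two-sided p-value via normal approximation = 2*(1 - Phi(|z|)) = 0.314305.
Step 6: alpha = 0.05. fail to reject H0.

R = 4, z = -1.0062, p = 0.314305, fail to reject H0.


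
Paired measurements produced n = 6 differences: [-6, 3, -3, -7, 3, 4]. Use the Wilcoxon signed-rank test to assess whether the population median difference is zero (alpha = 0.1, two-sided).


Step 1: Drop any zero differences (none here) and take |d_i|.
|d| = [6, 3, 3, 7, 3, 4]
Step 2: Midrank |d_i| (ties get averaged ranks).
ranks: |6|->5, |3|->2, |3|->2, |7|->6, |3|->2, |4|->4
Step 3: Attach original signs; sum ranks with positive sign and with negative sign.
W+ = 2 + 2 + 4 = 8
W- = 5 + 2 + 6 = 13
(Check: W+ + W- = 21 should equal n(n+1)/2 = 21.)
Step 4: Test statistic W = min(W+, W-) = 8.
Step 5: Ties in |d|, so use the tie-corrected normal approximation.
        E[W] = n(n+1)/4 = 6*7/4 = 10.5.
        Tie groups: |d|=3 (t=3); sum(t^3 - t) = 24.
        Var[W] = n(n+1)(2n+1)/24 - sum(t^3-t)/48 = 546/24 - 24/48 = 22.25.
        z = (W - E[W]) / sqrt(Var[W]) = (8 - 10.5) / 4.7170 = -0.5300.
        Two-sided p = 2*Phi(z) = 0.596113.
Step 6: alpha = 0.1. fail to reject H0.

W+ = 8, W- = 13, W = min = 8, p = 0.596113, fail to reject H0.


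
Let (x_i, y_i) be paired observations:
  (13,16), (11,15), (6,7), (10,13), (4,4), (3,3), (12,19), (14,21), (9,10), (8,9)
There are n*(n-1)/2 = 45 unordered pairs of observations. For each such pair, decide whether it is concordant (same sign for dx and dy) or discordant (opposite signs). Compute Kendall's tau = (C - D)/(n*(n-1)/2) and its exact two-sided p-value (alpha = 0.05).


Step 1: Enumerate the 45 unordered pairs (i,j) with i<j and classify each by sign(x_j-x_i) * sign(y_j-y_i).
  (1,2):dx=-2,dy=-1->C; (1,3):dx=-7,dy=-9->C; (1,4):dx=-3,dy=-3->C; (1,5):dx=-9,dy=-12->C
  (1,6):dx=-10,dy=-13->C; (1,7):dx=-1,dy=+3->D; (1,8):dx=+1,dy=+5->C; (1,9):dx=-4,dy=-6->C
  (1,10):dx=-5,dy=-7->C; (2,3):dx=-5,dy=-8->C; (2,4):dx=-1,dy=-2->C; (2,5):dx=-7,dy=-11->C
  (2,6):dx=-8,dy=-12->C; (2,7):dx=+1,dy=+4->C; (2,8):dx=+3,dy=+6->C; (2,9):dx=-2,dy=-5->C
  (2,10):dx=-3,dy=-6->C; (3,4):dx=+4,dy=+6->C; (3,5):dx=-2,dy=-3->C; (3,6):dx=-3,dy=-4->C
  (3,7):dx=+6,dy=+12->C; (3,8):dx=+8,dy=+14->C; (3,9):dx=+3,dy=+3->C; (3,10):dx=+2,dy=+2->C
  (4,5):dx=-6,dy=-9->C; (4,6):dx=-7,dy=-10->C; (4,7):dx=+2,dy=+6->C; (4,8):dx=+4,dy=+8->C
  (4,9):dx=-1,dy=-3->C; (4,10):dx=-2,dy=-4->C; (5,6):dx=-1,dy=-1->C; (5,7):dx=+8,dy=+15->C
  (5,8):dx=+10,dy=+17->C; (5,9):dx=+5,dy=+6->C; (5,10):dx=+4,dy=+5->C; (6,7):dx=+9,dy=+16->C
  (6,8):dx=+11,dy=+18->C; (6,9):dx=+6,dy=+7->C; (6,10):dx=+5,dy=+6->C; (7,8):dx=+2,dy=+2->C
  (7,9):dx=-3,dy=-9->C; (7,10):dx=-4,dy=-10->C; (8,9):dx=-5,dy=-11->C; (8,10):dx=-6,dy=-12->C
  (9,10):dx=-1,dy=-1->C
Step 2: C = 44, D = 1, total pairs = 45.
Step 3: tau = (C - D)/(n(n-1)/2) = (44 - 1)/45 = 0.955556.
Step 4: Exact two-sided p-value (enumerate n! = 3628800 permutations of y under H0): p = 0.000006.
Step 5: alpha = 0.05. reject H0.

tau_b = 0.9556 (C=44, D=1), p = 0.000006, reject H0.


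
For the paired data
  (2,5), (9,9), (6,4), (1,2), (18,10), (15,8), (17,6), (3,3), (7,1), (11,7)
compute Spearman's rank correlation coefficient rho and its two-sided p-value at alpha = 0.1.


Step 1: Rank x and y separately (midranks; no ties here).
rank(x): 2->2, 9->6, 6->4, 1->1, 18->10, 15->8, 17->9, 3->3, 7->5, 11->7
rank(y): 5->5, 9->9, 4->4, 2->2, 10->10, 8->8, 6->6, 3->3, 1->1, 7->7
Step 2: d_i = R_x(i) - R_y(i); compute d_i^2.
  (2-5)^2=9, (6-9)^2=9, (4-4)^2=0, (1-2)^2=1, (10-10)^2=0, (8-8)^2=0, (9-6)^2=9, (3-3)^2=0, (5-1)^2=16, (7-7)^2=0
sum(d^2) = 44.
Step 3: rho = 1 - 6*44 / (10*(10^2 - 1)) = 1 - 264/990 = 0.733333.
Step 4: Under H0, t = rho * sqrt((n-2)/(1-rho^2)) = 3.0509 ~ t(8).
Step 5: Two-sided p-value from the t-distribution with 8 df = 0.015801.
Step 6: alpha = 0.1. reject H0.

rho = 0.7333, p = 0.015801, reject H0 at alpha = 0.1.


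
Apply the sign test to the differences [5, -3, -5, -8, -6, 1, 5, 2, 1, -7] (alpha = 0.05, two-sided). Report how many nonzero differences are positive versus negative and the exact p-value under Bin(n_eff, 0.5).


Step 1: Discard zero differences. Original n = 10; n_eff = number of nonzero differences = 10.
Nonzero differences (with sign): +5, -3, -5, -8, -6, +1, +5, +2, +1, -7
Step 2: Count signs: positive = 5, negative = 5.
Step 3: Under H0: P(positive) = 0.5, so the number of positives S ~ Bin(10, 0.5).
Step 4: Two-sided exact p-value = sum of Bin(10,0.5) probabilities at or below the observed probability = 1.000000.
Step 5: alpha = 0.05. fail to reject H0.

n_eff = 10, pos = 5, neg = 5, p = 1.000000, fail to reject H0.


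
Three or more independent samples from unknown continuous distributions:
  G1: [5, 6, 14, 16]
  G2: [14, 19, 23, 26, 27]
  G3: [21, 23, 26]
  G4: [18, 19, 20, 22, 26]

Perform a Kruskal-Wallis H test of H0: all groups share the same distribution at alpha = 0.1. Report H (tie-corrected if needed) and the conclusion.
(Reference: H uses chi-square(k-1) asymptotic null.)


Step 1: Combine all N = 17 observations and assign midranks.
sorted (value, group, rank): (5,G1,1), (6,G1,2), (14,G1,3.5), (14,G2,3.5), (16,G1,5), (18,G4,6), (19,G2,7.5), (19,G4,7.5), (20,G4,9), (21,G3,10), (22,G4,11), (23,G2,12.5), (23,G3,12.5), (26,G2,15), (26,G3,15), (26,G4,15), (27,G2,17)
Step 2: Sum ranks within each group.
R_1 = 11.5 (n_1 = 4)
R_2 = 55.5 (n_2 = 5)
R_3 = 37.5 (n_3 = 3)
R_4 = 48.5 (n_4 = 5)
Step 3: H = 12/(N(N+1)) * sum(R_i^2/n_i) - 3(N+1)
     = 12/(17*18) * (11.5^2/4 + 55.5^2/5 + 37.5^2/3 + 48.5^2/5) - 3*18
     = 0.039216 * 1588.31 - 54
     = 8.286765.
Step 4: Ties present; correction factor C = 1 - 42/(17^3 - 17) = 0.991422. Corrected H = 8.286765 / 0.991422 = 8.358467.
Step 5: Under H0, H ~ chi^2(3); p-value = 0.039156.
Step 6: alpha = 0.1. reject H0.

H = 8.3585, df = 3, p = 0.039156, reject H0.


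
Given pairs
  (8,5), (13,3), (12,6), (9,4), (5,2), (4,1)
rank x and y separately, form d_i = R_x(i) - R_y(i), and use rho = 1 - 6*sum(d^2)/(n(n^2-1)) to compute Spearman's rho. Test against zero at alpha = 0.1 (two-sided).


Step 1: Rank x and y separately (midranks; no ties here).
rank(x): 8->3, 13->6, 12->5, 9->4, 5->2, 4->1
rank(y): 5->5, 3->3, 6->6, 4->4, 2->2, 1->1
Step 2: d_i = R_x(i) - R_y(i); compute d_i^2.
  (3-5)^2=4, (6-3)^2=9, (5-6)^2=1, (4-4)^2=0, (2-2)^2=0, (1-1)^2=0
sum(d^2) = 14.
Step 3: rho = 1 - 6*14 / (6*(6^2 - 1)) = 1 - 84/210 = 0.600000.
Step 4: Under H0, t = rho * sqrt((n-2)/(1-rho^2)) = 1.5000 ~ t(4).
Step 5: Two-sided p-value from the t-distribution with 4 df = 0.208000.
Step 6: alpha = 0.1. fail to reject H0.

rho = 0.6000, p = 0.208000, fail to reject H0 at alpha = 0.1.


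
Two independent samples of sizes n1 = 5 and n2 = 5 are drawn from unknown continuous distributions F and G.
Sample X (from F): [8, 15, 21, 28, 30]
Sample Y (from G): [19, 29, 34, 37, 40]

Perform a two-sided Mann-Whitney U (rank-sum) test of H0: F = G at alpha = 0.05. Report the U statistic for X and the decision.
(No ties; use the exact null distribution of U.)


Step 1: Combine and sort all 10 observations; assign midranks.
sorted (value, group): (8,X), (15,X), (19,Y), (21,X), (28,X), (29,Y), (30,X), (34,Y), (37,Y), (40,Y)
ranks: 8->1, 15->2, 19->3, 21->4, 28->5, 29->6, 30->7, 34->8, 37->9, 40->10
Step 2: Rank sum for X: R1 = 1 + 2 + 4 + 5 + 7 = 19.
Step 3: U_X = R1 - n1(n1+1)/2 = 19 - 5*6/2 = 19 - 15 = 4.
       U_Y = n1*n2 - U_X = 25 - 4 = 21.
Step 4: No ties, so the exact null distribution of U (based on enumerating the C(10,5) = 252 equally likely rank assignments) gives the two-sided p-value.
Step 5: p-value = 0.095238; compare to alpha = 0.05. fail to reject H0.

U_X = 4, p = 0.095238, fail to reject H0 at alpha = 0.05.


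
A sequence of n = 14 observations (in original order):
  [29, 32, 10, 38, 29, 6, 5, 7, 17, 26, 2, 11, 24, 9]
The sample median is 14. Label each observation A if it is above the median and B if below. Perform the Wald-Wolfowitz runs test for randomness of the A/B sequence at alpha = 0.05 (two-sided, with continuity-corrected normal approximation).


Step 1: Compute median = 14; label A = above, B = below.
Labels in order: AABAABBBAABBAB  (n_A = 7, n_B = 7)
Step 2: Count runs R = 8.
Step 3: Under H0 (random ordering), E[R] = 2*n_A*n_B/(n_A+n_B) + 1 = 2*7*7/14 + 1 = 8.0000.
        Var[R] = 2*n_A*n_B*(2*n_A*n_B - n_A - n_B) / ((n_A+n_B)^2 * (n_A+n_B-1)) = 8232/2548 = 3.2308.
        SD[R] = 1.7974.
Step 4: R = E[R], so z = 0 with no continuity correction.
Step 5: Two-sided p-value via normal approximation = 2*(1 - Phi(|z|)) = 1.000000.
Step 6: alpha = 0.05. fail to reject H0.

R = 8, z = 0.0000, p = 1.000000, fail to reject H0.


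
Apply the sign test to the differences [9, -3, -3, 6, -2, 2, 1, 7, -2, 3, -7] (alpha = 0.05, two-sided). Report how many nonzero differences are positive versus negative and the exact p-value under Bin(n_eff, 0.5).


Step 1: Discard zero differences. Original n = 11; n_eff = number of nonzero differences = 11.
Nonzero differences (with sign): +9, -3, -3, +6, -2, +2, +1, +7, -2, +3, -7
Step 2: Count signs: positive = 6, negative = 5.
Step 3: Under H0: P(positive) = 0.5, so the number of positives S ~ Bin(11, 0.5).
Step 4: Two-sided exact p-value = sum of Bin(11,0.5) probabilities at or below the observed probability = 1.000000.
Step 5: alpha = 0.05. fail to reject H0.

n_eff = 11, pos = 6, neg = 5, p = 1.000000, fail to reject H0.


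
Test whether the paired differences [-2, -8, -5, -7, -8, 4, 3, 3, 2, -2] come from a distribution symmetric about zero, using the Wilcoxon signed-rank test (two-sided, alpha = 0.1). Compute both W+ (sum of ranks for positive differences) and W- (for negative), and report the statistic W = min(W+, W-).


Step 1: Drop any zero differences (none here) and take |d_i|.
|d| = [2, 8, 5, 7, 8, 4, 3, 3, 2, 2]
Step 2: Midrank |d_i| (ties get averaged ranks).
ranks: |2|->2, |8|->9.5, |5|->7, |7|->8, |8|->9.5, |4|->6, |3|->4.5, |3|->4.5, |2|->2, |2|->2
Step 3: Attach original signs; sum ranks with positive sign and with negative sign.
W+ = 6 + 4.5 + 4.5 + 2 = 17
W- = 2 + 9.5 + 7 + 8 + 9.5 + 2 = 38
(Check: W+ + W- = 55 should equal n(n+1)/2 = 55.)
Step 4: Test statistic W = min(W+, W-) = 17.
Step 5: Ties in |d|, so use the tie-corrected normal approximation.
        E[W] = n(n+1)/4 = 10*11/4 = 27.5.
        Tie groups: |d|=2 (t=3), |d|=3 (t=2), |d|=8 (t=2); sum(t^3 - t) = 36.
        Var[W] = n(n+1)(2n+1)/24 - sum(t^3-t)/48 = 2310/24 - 36/48 = 95.5.
        z = (W - E[W]) / sqrt(Var[W]) = (17 - 27.5) / 9.7724 = -1.0745.
        Two-sided p = 2*Phi(z) = 0.282619.
Step 6: alpha = 0.1. fail to reject H0.

W+ = 17, W- = 38, W = min = 17, p = 0.282619, fail to reject H0.


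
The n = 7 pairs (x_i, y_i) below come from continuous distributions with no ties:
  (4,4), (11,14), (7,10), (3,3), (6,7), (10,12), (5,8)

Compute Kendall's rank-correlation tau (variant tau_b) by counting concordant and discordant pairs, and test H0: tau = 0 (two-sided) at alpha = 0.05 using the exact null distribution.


Step 1: Enumerate the 21 unordered pairs (i,j) with i<j and classify each by sign(x_j-x_i) * sign(y_j-y_i).
  (1,2):dx=+7,dy=+10->C; (1,3):dx=+3,dy=+6->C; (1,4):dx=-1,dy=-1->C; (1,5):dx=+2,dy=+3->C
  (1,6):dx=+6,dy=+8->C; (1,7):dx=+1,dy=+4->C; (2,3):dx=-4,dy=-4->C; (2,4):dx=-8,dy=-11->C
  (2,5):dx=-5,dy=-7->C; (2,6):dx=-1,dy=-2->C; (2,7):dx=-6,dy=-6->C; (3,4):dx=-4,dy=-7->C
  (3,5):dx=-1,dy=-3->C; (3,6):dx=+3,dy=+2->C; (3,7):dx=-2,dy=-2->C; (4,5):dx=+3,dy=+4->C
  (4,6):dx=+7,dy=+9->C; (4,7):dx=+2,dy=+5->C; (5,6):dx=+4,dy=+5->C; (5,7):dx=-1,dy=+1->D
  (6,7):dx=-5,dy=-4->C
Step 2: C = 20, D = 1, total pairs = 21.
Step 3: tau = (C - D)/(n(n-1)/2) = (20 - 1)/21 = 0.904762.
Step 4: Exact two-sided p-value (enumerate n! = 5040 permutations of y under H0): p = 0.002778.
Step 5: alpha = 0.05. reject H0.

tau_b = 0.9048 (C=20, D=1), p = 0.002778, reject H0.


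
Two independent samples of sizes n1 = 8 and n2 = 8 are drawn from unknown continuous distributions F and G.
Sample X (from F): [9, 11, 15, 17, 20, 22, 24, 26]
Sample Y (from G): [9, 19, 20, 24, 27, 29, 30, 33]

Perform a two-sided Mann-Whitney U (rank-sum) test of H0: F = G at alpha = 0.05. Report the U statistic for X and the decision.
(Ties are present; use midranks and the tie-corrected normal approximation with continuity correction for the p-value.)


Step 1: Combine and sort all 16 observations; assign midranks.
sorted (value, group): (9,X), (9,Y), (11,X), (15,X), (17,X), (19,Y), (20,X), (20,Y), (22,X), (24,X), (24,Y), (26,X), (27,Y), (29,Y), (30,Y), (33,Y)
ranks: 9->1.5, 9->1.5, 11->3, 15->4, 17->5, 19->6, 20->7.5, 20->7.5, 22->9, 24->10.5, 24->10.5, 26->12, 27->13, 29->14, 30->15, 33->16
Step 2: Rank sum for X: R1 = 1.5 + 3 + 4 + 5 + 7.5 + 9 + 10.5 + 12 = 52.5.
Step 3: U_X = R1 - n1(n1+1)/2 = 52.5 - 8*9/2 = 52.5 - 36 = 16.5.
       U_Y = n1*n2 - U_X = 64 - 16.5 = 47.5.
Step 4: Ties are present, so use the tie-corrected normal approximation (with continuity correction) for the p-value.
Step 5: p-value = 0.114382; compare to alpha = 0.05. fail to reject H0.

U_X = 16.5, p = 0.114382, fail to reject H0 at alpha = 0.05.
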